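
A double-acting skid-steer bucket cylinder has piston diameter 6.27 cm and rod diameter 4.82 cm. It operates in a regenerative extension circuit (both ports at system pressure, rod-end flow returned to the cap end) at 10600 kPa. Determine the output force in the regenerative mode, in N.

With equal pressure on both faces, forces on the annular region cancel; the net push is pressure × rod cross-section.
Rod cross-section A_rod = π/4 × (4.82 cm)² = 18.25 cm^2
F = P × A_rod

F ≈ 19300 N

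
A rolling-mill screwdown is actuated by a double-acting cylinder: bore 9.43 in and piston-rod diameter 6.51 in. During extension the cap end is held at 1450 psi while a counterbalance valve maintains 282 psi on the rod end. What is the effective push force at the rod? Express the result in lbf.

F ≈ 91000 lbf

Cap-side area A_cap = π/4 × (9.43 in)² = 69.84 in^2
Rod-side annular area A_ann = π/4 × (9.43² − 6.51²) = 36.56 in^2
Net thrust = P_cap·A_cap − P_rod·A_ann = 1.013e5 lbf − 10310 lbf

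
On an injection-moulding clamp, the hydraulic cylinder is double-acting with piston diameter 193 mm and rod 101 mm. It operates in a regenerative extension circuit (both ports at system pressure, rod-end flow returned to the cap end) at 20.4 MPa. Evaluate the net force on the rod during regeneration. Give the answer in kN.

F ≈ 163 kN

With equal pressure on both faces, forces on the annular region cancel; the net push is pressure × rod cross-section.
Rod cross-section A_rod = π/4 × (101 mm)² = 8012 mm^2
F = P × A_rod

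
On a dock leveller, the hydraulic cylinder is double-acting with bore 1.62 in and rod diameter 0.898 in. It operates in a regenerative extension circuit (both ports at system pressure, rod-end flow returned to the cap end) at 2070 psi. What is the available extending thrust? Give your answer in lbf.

F ≈ 1310 lbf

With equal pressure on both faces, forces on the annular region cancel; the net push is pressure × rod cross-section.
Rod cross-section A_rod = π/4 × (0.898 in)² = 0.6333 in^2
F = P × A_rod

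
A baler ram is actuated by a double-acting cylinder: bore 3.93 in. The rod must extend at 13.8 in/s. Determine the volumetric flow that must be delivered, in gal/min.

Q ≈ 43.5 gal/min

Cap-side area A_cap = π/4 × (3.93 in)² = 12.13 in^2
Q = A × v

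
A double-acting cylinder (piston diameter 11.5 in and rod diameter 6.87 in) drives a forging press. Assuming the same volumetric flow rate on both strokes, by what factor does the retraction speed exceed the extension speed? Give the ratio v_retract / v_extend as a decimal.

Cap-side area A_cap = π/4 × (11.5 in)² = 103.9 in^2
Rod-side annular area A_ann = π/4 × (11.5² − 6.87²) = 66.80 in^2
For equal Q, v ∝ 1/A, so v_ret/v_ext = A_cap/A_ann.

v_ret/v_ext ≈ 1.55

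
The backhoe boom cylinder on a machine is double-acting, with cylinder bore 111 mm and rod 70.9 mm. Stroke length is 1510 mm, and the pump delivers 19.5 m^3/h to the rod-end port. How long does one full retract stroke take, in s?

t ≈ 1.60 s

Rod-side annular area A_ann = π/4 × (111² − 70.9²) = 5729 mm^2
Swept volume V = A × L; t = V / Q = A·L / Q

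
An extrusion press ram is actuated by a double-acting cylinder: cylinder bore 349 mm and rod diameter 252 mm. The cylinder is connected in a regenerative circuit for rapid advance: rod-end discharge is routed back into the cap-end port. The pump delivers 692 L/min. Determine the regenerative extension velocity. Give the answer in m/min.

v ≈ 13.9 m/min

In regeneration the rod-end outflow joins the pump flow into the cap end, so the net volume the pump must supply per unit advance equals the rod cross-section area.
Rod cross-section A_rod = π/4 × (252 mm)² = 49880 mm^2
v = Q_pump / A_rod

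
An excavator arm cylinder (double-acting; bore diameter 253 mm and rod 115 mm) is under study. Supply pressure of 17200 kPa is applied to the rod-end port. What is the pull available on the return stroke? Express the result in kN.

F ≈ 686 kN

Rod-side annular area A_ann = π/4 × (253² − 115²) = 39890 mm^2
On retraction the pressure acts on the annular area (bore minus rod).
F = P × A_ann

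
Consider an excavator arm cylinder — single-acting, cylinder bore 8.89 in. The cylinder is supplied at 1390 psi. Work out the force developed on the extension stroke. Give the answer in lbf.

F ≈ 86300 lbf

Cap-side area A_cap = π/4 × (8.89 in)² = 62.07 in^2
F = P × A_cap = 1390 psi × A_cap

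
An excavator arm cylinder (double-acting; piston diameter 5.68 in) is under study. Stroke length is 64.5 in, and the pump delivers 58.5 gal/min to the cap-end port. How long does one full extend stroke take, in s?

Cap-side area A_cap = π/4 × (5.68 in)² = 25.34 in^2
Swept volume V = A × L; t = V / Q = A·L / Q

t ≈ 7.26 s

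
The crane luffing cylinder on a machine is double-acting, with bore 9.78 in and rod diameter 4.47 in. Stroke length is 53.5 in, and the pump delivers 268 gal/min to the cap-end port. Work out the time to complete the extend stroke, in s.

t ≈ 3.90 s

Cap-side area A_cap = π/4 × (9.78 in)² = 75.12 in^2
Swept volume V = A × L; t = V / Q = A·L / Q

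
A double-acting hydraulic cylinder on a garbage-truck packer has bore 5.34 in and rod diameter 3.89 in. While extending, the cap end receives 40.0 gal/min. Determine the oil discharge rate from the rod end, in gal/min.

Q_out ≈ 18.8 gal/min

Cap-side area A_cap = π/4 × (5.34 in)² = 22.40 in^2
Rod-side annular area A_ann = π/4 × (5.34² − 3.89²) = 10.51 in^2
Piston speed v = Q_in/A_cap; rod-end outflow Q_out = v × A_ann = Q_in × A_ann/A_cap.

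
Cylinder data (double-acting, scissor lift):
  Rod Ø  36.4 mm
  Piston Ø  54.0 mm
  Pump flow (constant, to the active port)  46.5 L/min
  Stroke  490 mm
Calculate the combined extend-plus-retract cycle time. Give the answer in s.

t ≈ 2.24 s

Cap-side area A_cap = π/4 × (54.0 mm)² = 2290 mm^2
Rod-side annular area A_ann = π/4 × (54.0² − 36.4²) = 1250 mm^2
t_ext = A_cap·L/Q = 1.448 s
t_ret = A_ann·L/Q = 0.7901 s
t_cycle = t_ext + t_ret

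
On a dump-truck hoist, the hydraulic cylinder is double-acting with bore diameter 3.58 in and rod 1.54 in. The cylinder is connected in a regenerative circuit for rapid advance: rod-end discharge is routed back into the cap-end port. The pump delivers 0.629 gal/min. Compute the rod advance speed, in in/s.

In regeneration the rod-end outflow joins the pump flow into the cap end, so the net volume the pump must supply per unit advance equals the rod cross-section area.
Rod cross-section A_rod = π/4 × (1.54 in)² = 1.863 in^2
v = Q_pump / A_rod

v ≈ 1.30 in/s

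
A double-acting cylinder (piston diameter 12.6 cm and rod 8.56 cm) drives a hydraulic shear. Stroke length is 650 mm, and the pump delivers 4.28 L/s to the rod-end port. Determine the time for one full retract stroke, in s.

Rod-side annular area A_ann = π/4 × (12.6² − 8.56²) = 67.14 cm^2
Swept volume V = A × L; t = V / Q = A·L / Q

t ≈ 1.02 s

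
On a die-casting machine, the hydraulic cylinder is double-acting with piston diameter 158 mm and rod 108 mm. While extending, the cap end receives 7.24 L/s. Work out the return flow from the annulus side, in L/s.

Q_out ≈ 3.86 L/s

Cap-side area A_cap = π/4 × (158 mm)² = 19610 mm^2
Rod-side annular area A_ann = π/4 × (158² − 108²) = 10450 mm^2
Piston speed v = Q_in/A_cap; rod-end outflow Q_out = v × A_ann = Q_in × A_ann/A_cap.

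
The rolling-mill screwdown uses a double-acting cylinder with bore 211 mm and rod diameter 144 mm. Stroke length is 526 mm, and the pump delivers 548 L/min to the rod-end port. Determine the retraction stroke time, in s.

t ≈ 1.08 s

Rod-side annular area A_ann = π/4 × (211² − 144²) = 18680 mm^2
Swept volume V = A × L; t = V / Q = A·L / Q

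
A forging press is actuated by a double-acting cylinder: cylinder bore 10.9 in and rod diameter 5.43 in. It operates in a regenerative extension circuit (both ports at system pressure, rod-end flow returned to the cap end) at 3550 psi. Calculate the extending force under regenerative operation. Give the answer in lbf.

With equal pressure on both faces, forces on the annular region cancel; the net push is pressure × rod cross-section.
Rod cross-section A_rod = π/4 × (5.43 in)² = 23.16 in^2
F = P × A_rod

F ≈ 82200 lbf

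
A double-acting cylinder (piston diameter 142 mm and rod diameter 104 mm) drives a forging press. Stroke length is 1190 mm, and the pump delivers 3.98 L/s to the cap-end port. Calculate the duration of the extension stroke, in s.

Cap-side area A_cap = π/4 × (142 mm)² = 15840 mm^2
Swept volume V = A × L; t = V / Q = A·L / Q

t ≈ 4.74 s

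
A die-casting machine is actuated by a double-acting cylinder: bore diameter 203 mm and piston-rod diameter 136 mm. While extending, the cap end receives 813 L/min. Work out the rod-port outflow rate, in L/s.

Cap-side area A_cap = π/4 × (203 mm)² = 32370 mm^2
Rod-side annular area A_ann = π/4 × (203² − 136²) = 17840 mm^2
Piston speed v = Q_in/A_cap; rod-end outflow Q_out = v × A_ann = Q_in × A_ann/A_cap.

Q_out ≈ 7.47 L/s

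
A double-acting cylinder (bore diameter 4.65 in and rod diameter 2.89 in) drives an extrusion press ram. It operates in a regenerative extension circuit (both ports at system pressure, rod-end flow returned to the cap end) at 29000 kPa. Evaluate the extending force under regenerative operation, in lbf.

With equal pressure on both faces, forces on the annular region cancel; the net push is pressure × rod cross-section.
Rod cross-section A_rod = π/4 × (2.89 in)² = 6.560 in^2
F = P × A_rod

F ≈ 27600 lbf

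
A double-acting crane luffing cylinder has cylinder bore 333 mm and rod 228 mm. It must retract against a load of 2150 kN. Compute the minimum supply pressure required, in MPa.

P ≈ 46.5 MPa

Rod-side annular area A_ann = π/4 × (333² − 228²) = 46260 mm^2
Retraction: pressure acts on the annular area.
P = F / A = 2150 kN / A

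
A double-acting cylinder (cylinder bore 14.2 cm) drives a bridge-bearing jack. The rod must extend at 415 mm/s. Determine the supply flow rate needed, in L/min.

Q ≈ 394 L/min

Cap-side area A_cap = π/4 × (14.2 cm)² = 158.4 cm^2
Q = A × v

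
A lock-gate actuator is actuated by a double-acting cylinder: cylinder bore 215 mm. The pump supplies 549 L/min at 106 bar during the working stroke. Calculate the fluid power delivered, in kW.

Hydraulic power = P × Q

W ≈ 97.0 kW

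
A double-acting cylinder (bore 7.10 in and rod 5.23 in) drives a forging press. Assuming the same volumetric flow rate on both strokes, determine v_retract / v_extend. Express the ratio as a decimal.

v_ret/v_ext ≈ 2.19

Cap-side area A_cap = π/4 × (7.10 in)² = 39.59 in^2
Rod-side annular area A_ann = π/4 × (7.10² − 5.23²) = 18.11 in^2
For equal Q, v ∝ 1/A, so v_ret/v_ext = A_cap/A_ann.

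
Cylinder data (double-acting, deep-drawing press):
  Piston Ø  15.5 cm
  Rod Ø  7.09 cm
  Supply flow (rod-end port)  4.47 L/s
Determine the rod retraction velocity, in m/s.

Rod-side annular area A_ann = π/4 × (15.5² − 7.09²) = 149.2 cm^2
Flow into the rod-end port fills the annular volume.
v = Q / A

v ≈ 0.300 m/s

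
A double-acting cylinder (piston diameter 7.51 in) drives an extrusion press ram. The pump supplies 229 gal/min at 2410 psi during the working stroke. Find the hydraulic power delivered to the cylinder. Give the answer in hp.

W ≈ 322 hp

Hydraulic power = P × Q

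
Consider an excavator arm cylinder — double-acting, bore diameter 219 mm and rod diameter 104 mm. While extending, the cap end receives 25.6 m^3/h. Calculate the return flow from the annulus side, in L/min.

Q_out ≈ 330 L/min

Cap-side area A_cap = π/4 × (219 mm)² = 37670 mm^2
Rod-side annular area A_ann = π/4 × (219² − 104²) = 29170 mm^2
Piston speed v = Q_in/A_cap; rod-end outflow Q_out = v × A_ann = Q_in × A_ann/A_cap.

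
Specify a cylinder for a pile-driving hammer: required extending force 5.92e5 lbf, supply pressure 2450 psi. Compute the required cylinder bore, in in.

D ≈ 17.5 in

Extension force acts on the full piston face: F = P × (π/4)D².
D = √(4F / (πP)) = √(4 × 5.92e5 lbf / (π × 2450 psi))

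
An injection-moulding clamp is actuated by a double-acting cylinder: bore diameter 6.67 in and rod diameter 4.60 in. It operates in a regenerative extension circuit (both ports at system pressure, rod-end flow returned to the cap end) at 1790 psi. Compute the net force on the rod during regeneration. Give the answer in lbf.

F ≈ 29700 lbf

With equal pressure on both faces, forces on the annular region cancel; the net push is pressure × rod cross-section.
Rod cross-section A_rod = π/4 × (4.60 in)² = 16.62 in^2
F = P × A_rod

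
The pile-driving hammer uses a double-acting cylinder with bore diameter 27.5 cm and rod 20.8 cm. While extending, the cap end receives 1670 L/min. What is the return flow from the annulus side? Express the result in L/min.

Cap-side area A_cap = π/4 × (27.5 cm)² = 594.0 cm^2
Rod-side annular area A_ann = π/4 × (27.5² − 20.8²) = 254.2 cm^2
Piston speed v = Q_in/A_cap; rod-end outflow Q_out = v × A_ann = Q_in × A_ann/A_cap.

Q_out ≈ 715 L/min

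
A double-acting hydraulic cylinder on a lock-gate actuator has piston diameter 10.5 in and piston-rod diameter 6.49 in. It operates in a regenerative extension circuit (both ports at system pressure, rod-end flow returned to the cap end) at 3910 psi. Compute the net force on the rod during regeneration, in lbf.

F ≈ 1.29e5 lbf

With equal pressure on both faces, forces on the annular region cancel; the net push is pressure × rod cross-section.
Rod cross-section A_rod = π/4 × (6.49 in)² = 33.08 in^2
F = P × A_rod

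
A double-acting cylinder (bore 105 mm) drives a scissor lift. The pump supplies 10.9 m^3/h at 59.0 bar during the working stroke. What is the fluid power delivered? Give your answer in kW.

Hydraulic power = P × Q

W ≈ 17.9 kW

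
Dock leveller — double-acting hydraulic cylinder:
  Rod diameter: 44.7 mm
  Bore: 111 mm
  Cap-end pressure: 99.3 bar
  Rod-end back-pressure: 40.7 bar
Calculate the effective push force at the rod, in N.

F ≈ 63100 N

Cap-side area A_cap = π/4 × (111 mm)² = 9677 mm^2
Rod-side annular area A_ann = π/4 × (111² − 44.7²) = 8108 mm^2
Net thrust = P_cap·A_cap − P_rod·A_ann = 96090 N − 33000 N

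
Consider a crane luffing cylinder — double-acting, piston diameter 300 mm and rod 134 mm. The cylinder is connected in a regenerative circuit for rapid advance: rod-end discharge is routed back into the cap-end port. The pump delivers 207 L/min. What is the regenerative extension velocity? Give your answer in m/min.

v ≈ 14.7 m/min

In regeneration the rod-end outflow joins the pump flow into the cap end, so the net volume the pump must supply per unit advance equals the rod cross-section area.
Rod cross-section A_rod = π/4 × (134 mm)² = 14100 mm^2
v = Q_pump / A_rod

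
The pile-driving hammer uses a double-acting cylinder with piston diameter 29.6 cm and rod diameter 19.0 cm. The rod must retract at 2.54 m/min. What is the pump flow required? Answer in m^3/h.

Rod-side annular area A_ann = π/4 × (29.6² − 19.0²) = 404.6 cm^2
Q = A × v

Q ≈ 6.17 m^3/h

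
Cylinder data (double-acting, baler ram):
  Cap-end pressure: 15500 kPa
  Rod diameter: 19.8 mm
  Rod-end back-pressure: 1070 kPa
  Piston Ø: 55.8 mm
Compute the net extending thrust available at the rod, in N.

F ≈ 35600 N

Cap-side area A_cap = π/4 × (55.8 mm)² = 2445 mm^2
Rod-side annular area A_ann = π/4 × (55.8² − 19.8²) = 2138 mm^2
Net thrust = P_cap·A_cap − P_rod·A_ann = 37900 N − 2287 N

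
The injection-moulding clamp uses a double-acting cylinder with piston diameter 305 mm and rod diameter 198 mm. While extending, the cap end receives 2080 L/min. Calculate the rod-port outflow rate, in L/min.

Cap-side area A_cap = π/4 × (305 mm)² = 73060 mm^2
Rod-side annular area A_ann = π/4 × (305² − 198²) = 42270 mm^2
Piston speed v = Q_in/A_cap; rod-end outflow Q_out = v × A_ann = Q_in × A_ann/A_cap.

Q_out ≈ 1200 L/min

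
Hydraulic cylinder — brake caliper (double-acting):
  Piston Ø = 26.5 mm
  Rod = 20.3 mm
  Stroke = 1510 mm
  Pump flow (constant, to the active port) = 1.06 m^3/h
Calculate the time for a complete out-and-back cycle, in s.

t ≈ 4.00 s

Cap-side area A_cap = π/4 × (26.5 mm)² = 551.5 mm^2
Rod-side annular area A_ann = π/4 × (26.5² − 20.3²) = 227.9 mm^2
t_ext = A_cap·L/Q = 2.828 s
t_ret = A_ann·L/Q = 1.169 s
t_cycle = t_ext + t_ret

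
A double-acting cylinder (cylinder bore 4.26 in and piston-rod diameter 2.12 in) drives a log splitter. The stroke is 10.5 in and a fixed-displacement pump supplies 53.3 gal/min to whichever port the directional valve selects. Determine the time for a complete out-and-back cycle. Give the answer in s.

Cap-side area A_cap = π/4 × (4.26 in)² = 14.25 in^2
Rod-side annular area A_ann = π/4 × (4.26² − 2.12²) = 10.72 in^2
t_ext = A_cap·L/Q = 0.7293 s
t_ret = A_ann·L/Q = 0.5487 s
t_cycle = t_ext + t_ret

t ≈ 1.28 s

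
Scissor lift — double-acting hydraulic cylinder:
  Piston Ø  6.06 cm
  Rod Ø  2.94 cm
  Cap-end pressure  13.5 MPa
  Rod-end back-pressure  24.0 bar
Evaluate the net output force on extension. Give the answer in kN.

Cap-side area A_cap = π/4 × (6.06 cm)² = 28.84 cm^2
Rod-side annular area A_ann = π/4 × (6.06² − 2.94²) = 22.05 cm^2
Net thrust = P_cap·A_cap − P_rod·A_ann = 38.94 kN − 5.293 kN

F ≈ 33.6 kN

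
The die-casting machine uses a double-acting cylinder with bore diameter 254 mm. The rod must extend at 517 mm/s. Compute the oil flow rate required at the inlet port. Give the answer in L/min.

Cap-side area A_cap = π/4 × (254 mm)² = 50670 mm^2
Q = A × v

Q ≈ 1570 L/min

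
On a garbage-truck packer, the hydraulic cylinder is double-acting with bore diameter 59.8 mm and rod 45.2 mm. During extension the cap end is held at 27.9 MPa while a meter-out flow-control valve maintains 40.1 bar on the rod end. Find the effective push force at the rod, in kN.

Cap-side area A_cap = π/4 × (59.8 mm)² = 2809 mm^2
Rod-side annular area A_ann = π/4 × (59.8² − 45.2²) = 1204 mm^2
Net thrust = P_cap·A_cap − P_rod·A_ann = 78.36 kN − 4.828 kN

F ≈ 73.5 kN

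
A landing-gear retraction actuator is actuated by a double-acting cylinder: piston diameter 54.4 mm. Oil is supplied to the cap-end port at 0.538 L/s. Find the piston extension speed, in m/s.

Cap-side area A_cap = π/4 × (54.4 mm)² = 2324 mm^2
v = Q / A

v ≈ 0.231 m/s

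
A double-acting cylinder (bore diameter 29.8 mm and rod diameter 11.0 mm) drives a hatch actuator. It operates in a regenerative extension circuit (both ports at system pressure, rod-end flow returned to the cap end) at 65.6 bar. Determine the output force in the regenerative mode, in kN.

F ≈ 0.623 kN

With equal pressure on both faces, forces on the annular region cancel; the net push is pressure × rod cross-section.
Rod cross-section A_rod = π/4 × (11.0 mm)² = 95.03 mm^2
F = P × A_rod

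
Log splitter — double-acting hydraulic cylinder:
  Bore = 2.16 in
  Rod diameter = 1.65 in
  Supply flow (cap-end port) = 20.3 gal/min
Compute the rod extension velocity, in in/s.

v ≈ 21.3 in/s

Cap-side area A_cap = π/4 × (2.16 in)² = 3.664 in^2
v = Q / A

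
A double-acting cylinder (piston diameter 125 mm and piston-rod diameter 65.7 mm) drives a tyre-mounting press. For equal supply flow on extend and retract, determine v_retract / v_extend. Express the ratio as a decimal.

v_ret/v_ext ≈ 1.38

Cap-side area A_cap = π/4 × (125 mm)² = 12270 mm^2
Rod-side annular area A_ann = π/4 × (125² − 65.7²) = 8882 mm^2
For equal Q, v ∝ 1/A, so v_ret/v_ext = A_cap/A_ann.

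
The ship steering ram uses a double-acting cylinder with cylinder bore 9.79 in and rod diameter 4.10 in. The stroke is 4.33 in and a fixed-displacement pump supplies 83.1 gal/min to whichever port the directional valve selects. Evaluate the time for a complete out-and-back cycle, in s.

t ≈ 1.86 s

Cap-side area A_cap = π/4 × (9.79 in)² = 75.28 in^2
Rod-side annular area A_ann = π/4 × (9.79² − 4.10²) = 62.07 in^2
t_ext = A_cap·L/Q = 1.019 s
t_ret = A_ann·L/Q = 0.8401 s
t_cycle = t_ext + t_ret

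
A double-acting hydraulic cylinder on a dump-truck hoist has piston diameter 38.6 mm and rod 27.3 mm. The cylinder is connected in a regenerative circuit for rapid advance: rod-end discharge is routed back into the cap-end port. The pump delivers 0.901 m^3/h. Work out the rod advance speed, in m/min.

v ≈ 25.7 m/min

In regeneration the rod-end outflow joins the pump flow into the cap end, so the net volume the pump must supply per unit advance equals the rod cross-section area.
Rod cross-section A_rod = π/4 × (27.3 mm)² = 585.3 mm^2
v = Q_pump / A_rod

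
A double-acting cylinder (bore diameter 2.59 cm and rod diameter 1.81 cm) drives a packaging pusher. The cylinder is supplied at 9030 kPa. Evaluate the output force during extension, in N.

Cap-side area A_cap = π/4 × (2.59 cm)² = 5.269 cm^2
F = P × A_cap = 9030 kPa × A_cap

F ≈ 4760 N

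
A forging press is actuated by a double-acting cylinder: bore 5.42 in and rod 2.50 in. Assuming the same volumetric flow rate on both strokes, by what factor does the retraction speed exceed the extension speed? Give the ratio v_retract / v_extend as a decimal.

Cap-side area A_cap = π/4 × (5.42 in)² = 23.07 in^2
Rod-side annular area A_ann = π/4 × (5.42² − 2.50²) = 18.16 in^2
For equal Q, v ∝ 1/A, so v_ret/v_ext = A_cap/A_ann.

v_ret/v_ext ≈ 1.27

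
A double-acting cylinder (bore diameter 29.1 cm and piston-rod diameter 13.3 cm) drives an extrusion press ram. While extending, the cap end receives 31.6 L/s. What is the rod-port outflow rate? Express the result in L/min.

Cap-side area A_cap = π/4 × (29.1 cm)² = 665.1 cm^2
Rod-side annular area A_ann = π/4 × (29.1² − 13.3²) = 526.2 cm^2
Piston speed v = Q_in/A_cap; rod-end outflow Q_out = v × A_ann = Q_in × A_ann/A_cap.

Q_out ≈ 1500 L/min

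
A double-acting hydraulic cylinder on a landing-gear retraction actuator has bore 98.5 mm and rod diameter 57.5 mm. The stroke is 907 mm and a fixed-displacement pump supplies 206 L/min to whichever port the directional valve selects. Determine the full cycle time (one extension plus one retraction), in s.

t ≈ 3.34 s

Cap-side area A_cap = π/4 × (98.5 mm)² = 7620 mm^2
Rod-side annular area A_ann = π/4 × (98.5² − 57.5²) = 5023 mm^2
t_ext = A_cap·L/Q = 2.013 s
t_ret = A_ann·L/Q = 1.327 s
t_cycle = t_ext + t_ret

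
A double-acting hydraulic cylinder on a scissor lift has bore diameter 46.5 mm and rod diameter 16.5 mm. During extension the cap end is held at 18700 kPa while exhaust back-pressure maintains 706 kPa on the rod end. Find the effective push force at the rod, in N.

F ≈ 30700 N

Cap-side area A_cap = π/4 × (46.5 mm)² = 1698 mm^2
Rod-side annular area A_ann = π/4 × (46.5² − 16.5²) = 1484 mm^2
Net thrust = P_cap·A_cap − P_rod·A_ann = 31760 N − 1048 N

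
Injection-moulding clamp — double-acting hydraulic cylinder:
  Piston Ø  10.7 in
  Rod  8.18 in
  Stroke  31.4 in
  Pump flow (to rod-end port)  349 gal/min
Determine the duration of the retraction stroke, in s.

t ≈ 0.873 s

Rod-side annular area A_ann = π/4 × (10.7² − 8.18²) = 37.37 in^2
Swept volume V = A × L; t = V / Q = A·L / Q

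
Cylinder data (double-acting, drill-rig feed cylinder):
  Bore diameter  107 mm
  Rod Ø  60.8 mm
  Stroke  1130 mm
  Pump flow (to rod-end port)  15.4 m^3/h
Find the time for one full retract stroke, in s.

t ≈ 1.61 s

Rod-side annular area A_ann = π/4 × (107² − 60.8²) = 6089 mm^2
Swept volume V = A × L; t = V / Q = A·L / Q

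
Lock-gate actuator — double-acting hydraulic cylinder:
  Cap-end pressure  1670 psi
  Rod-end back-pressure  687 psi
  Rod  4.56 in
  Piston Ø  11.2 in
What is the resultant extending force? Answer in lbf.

F ≈ 1.08e5 lbf

Cap-side area A_cap = π/4 × (11.2 in)² = 98.52 in^2
Rod-side annular area A_ann = π/4 × (11.2² − 4.56²) = 82.19 in^2
Net thrust = P_cap·A_cap − P_rod·A_ann = 1.645e5 lbf − 56460 lbf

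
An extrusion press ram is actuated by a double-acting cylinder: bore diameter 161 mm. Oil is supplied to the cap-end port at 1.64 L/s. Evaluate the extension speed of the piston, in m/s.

Cap-side area A_cap = π/4 × (161 mm)² = 20360 mm^2
v = Q / A

v ≈ 0.0806 m/s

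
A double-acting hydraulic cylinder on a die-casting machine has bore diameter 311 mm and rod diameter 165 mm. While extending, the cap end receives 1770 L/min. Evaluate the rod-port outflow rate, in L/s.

Q_out ≈ 21.2 L/s

Cap-side area A_cap = π/4 × (311 mm)² = 75960 mm^2
Rod-side annular area A_ann = π/4 × (311² − 165²) = 54580 mm^2
Piston speed v = Q_in/A_cap; rod-end outflow Q_out = v × A_ann = Q_in × A_ann/A_cap.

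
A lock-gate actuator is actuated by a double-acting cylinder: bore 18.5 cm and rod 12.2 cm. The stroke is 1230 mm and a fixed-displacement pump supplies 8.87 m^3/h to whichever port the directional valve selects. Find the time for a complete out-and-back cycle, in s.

t ≈ 21.0 s

Cap-side area A_cap = π/4 × (18.5 cm)² = 268.8 cm^2
Rod-side annular area A_ann = π/4 × (18.5² − 12.2²) = 151.9 cm^2
t_ext = A_cap·L/Q = 13.42 s
t_ret = A_ann·L/Q = 7.583 s
t_cycle = t_ext + t_ret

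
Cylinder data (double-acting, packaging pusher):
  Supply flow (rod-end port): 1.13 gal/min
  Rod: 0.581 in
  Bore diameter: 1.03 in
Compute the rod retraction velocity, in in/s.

Rod-side annular area A_ann = π/4 × (1.03² − 0.581²) = 0.5681 in^2
Flow into the rod-end port fills the annular volume.
v = Q / A

v ≈ 7.66 in/s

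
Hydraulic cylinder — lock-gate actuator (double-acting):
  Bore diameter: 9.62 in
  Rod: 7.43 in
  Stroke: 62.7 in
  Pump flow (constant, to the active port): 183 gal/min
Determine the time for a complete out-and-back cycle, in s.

Cap-side area A_cap = π/4 × (9.62 in)² = 72.68 in^2
Rod-side annular area A_ann = π/4 × (9.62² − 7.43²) = 29.33 in^2
t_ext = A_cap·L/Q = 6.468 s
t_ret = A_ann·L/Q = 2.610 s
t_cycle = t_ext + t_ret

t ≈ 9.08 s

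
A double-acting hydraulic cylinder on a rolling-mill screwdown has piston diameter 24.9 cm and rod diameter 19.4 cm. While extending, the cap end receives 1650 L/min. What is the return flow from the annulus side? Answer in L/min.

Q_out ≈ 648 L/min

Cap-side area A_cap = π/4 × (24.9 cm)² = 487.0 cm^2
Rod-side annular area A_ann = π/4 × (24.9² − 19.4²) = 191.4 cm^2
Piston speed v = Q_in/A_cap; rod-end outflow Q_out = v × A_ann = Q_in × A_ann/A_cap.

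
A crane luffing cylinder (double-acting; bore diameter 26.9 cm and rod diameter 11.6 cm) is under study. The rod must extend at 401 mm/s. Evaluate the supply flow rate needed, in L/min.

Q ≈ 1370 L/min

Cap-side area A_cap = π/4 × (26.9 cm)² = 568.3 cm^2
Q = A × v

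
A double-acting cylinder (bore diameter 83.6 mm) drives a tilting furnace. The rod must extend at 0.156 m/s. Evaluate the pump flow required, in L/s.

Q ≈ 0.856 L/s

Cap-side area A_cap = π/4 × (83.6 mm)² = 5489 mm^2
Q = A × v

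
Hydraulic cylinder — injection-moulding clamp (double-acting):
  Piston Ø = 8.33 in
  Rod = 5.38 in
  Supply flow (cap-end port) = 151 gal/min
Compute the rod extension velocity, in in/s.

Cap-side area A_cap = π/4 × (8.33 in)² = 54.50 in^2
v = Q / A

v ≈ 10.7 in/s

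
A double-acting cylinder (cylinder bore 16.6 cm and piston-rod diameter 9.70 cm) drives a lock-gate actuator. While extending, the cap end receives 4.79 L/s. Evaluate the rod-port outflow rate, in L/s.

Q_out ≈ 3.15 L/s

Cap-side area A_cap = π/4 × (16.6 cm)² = 216.4 cm^2
Rod-side annular area A_ann = π/4 × (16.6² − 9.70²) = 142.5 cm^2
Piston speed v = Q_in/A_cap; rod-end outflow Q_out = v × A_ann = Q_in × A_ann/A_cap.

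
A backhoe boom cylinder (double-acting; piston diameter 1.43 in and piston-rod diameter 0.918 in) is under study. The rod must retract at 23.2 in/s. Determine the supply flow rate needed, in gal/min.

Rod-side annular area A_ann = π/4 × (1.43² − 0.918²) = 0.9442 in^2
Q = A × v

Q ≈ 5.69 gal/min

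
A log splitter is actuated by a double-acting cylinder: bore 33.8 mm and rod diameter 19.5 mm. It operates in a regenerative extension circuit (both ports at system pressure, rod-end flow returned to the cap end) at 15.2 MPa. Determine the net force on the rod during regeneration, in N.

With equal pressure on both faces, forces on the annular region cancel; the net push is pressure × rod cross-section.
Rod cross-section A_rod = π/4 × (19.5 mm)² = 298.6 mm^2
F = P × A_rod

F ≈ 4540 N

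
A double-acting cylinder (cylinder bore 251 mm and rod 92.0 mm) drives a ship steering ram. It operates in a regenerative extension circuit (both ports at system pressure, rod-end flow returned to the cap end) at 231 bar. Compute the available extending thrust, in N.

With equal pressure on both faces, forces on the annular region cancel; the net push is pressure × rod cross-section.
Rod cross-section A_rod = π/4 × (92.0 mm)² = 6648 mm^2
F = P × A_rod

F ≈ 1.54e5 N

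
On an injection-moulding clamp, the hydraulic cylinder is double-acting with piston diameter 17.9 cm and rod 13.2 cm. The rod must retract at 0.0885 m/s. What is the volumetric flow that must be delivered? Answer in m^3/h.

Q ≈ 3.66 m^3/h

Rod-side annular area A_ann = π/4 × (17.9² − 13.2²) = 114.8 cm^2
Q = A × v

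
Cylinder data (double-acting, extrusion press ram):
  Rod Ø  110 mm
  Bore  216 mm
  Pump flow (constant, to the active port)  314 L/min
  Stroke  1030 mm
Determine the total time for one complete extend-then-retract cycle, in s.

Cap-side area A_cap = π/4 × (216 mm)² = 36640 mm^2
Rod-side annular area A_ann = π/4 × (216² − 110²) = 27140 mm^2
t_ext = A_cap·L/Q = 7.212 s
t_ret = A_ann·L/Q = 5.342 s
t_cycle = t_ext + t_ret

t ≈ 12.6 s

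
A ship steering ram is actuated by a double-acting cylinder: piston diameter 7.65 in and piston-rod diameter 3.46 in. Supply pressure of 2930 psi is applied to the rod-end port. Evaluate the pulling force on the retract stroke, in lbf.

Rod-side annular area A_ann = π/4 × (7.65² − 3.46²) = 36.56 in^2
On retraction the pressure acts on the annular area (bore minus rod).
F = P × A_ann

F ≈ 1.07e5 lbf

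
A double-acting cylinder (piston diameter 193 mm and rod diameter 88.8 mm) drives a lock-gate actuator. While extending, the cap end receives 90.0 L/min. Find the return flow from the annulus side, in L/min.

Cap-side area A_cap = π/4 × (193 mm)² = 29260 mm^2
Rod-side annular area A_ann = π/4 × (193² − 88.8²) = 23060 mm^2
Piston speed v = Q_in/A_cap; rod-end outflow Q_out = v × A_ann = Q_in × A_ann/A_cap.

Q_out ≈ 70.9 L/min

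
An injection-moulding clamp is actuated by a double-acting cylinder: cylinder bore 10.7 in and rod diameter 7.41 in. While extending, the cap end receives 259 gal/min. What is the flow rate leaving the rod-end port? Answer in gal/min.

Cap-side area A_cap = π/4 × (10.7 in)² = 89.92 in^2
Rod-side annular area A_ann = π/4 × (10.7² − 7.41²) = 46.80 in^2
Piston speed v = Q_in/A_cap; rod-end outflow Q_out = v × A_ann = Q_in × A_ann/A_cap.

Q_out ≈ 135 gal/min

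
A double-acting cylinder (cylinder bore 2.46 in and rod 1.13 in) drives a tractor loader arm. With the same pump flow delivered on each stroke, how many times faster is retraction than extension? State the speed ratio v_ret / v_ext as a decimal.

Cap-side area A_cap = π/4 × (2.46 in)² = 4.753 in^2
Rod-side annular area A_ann = π/4 × (2.46² − 1.13²) = 3.750 in^2
For equal Q, v ∝ 1/A, so v_ret/v_ext = A_cap/A_ann.

v_ret/v_ext ≈ 1.27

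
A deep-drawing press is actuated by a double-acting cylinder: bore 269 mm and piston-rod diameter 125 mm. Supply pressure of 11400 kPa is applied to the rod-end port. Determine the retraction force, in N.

F ≈ 5.08e5 N

Rod-side annular area A_ann = π/4 × (269² − 125²) = 44560 mm^2
On retraction the pressure acts on the annular area (bore minus rod).
F = P × A_ann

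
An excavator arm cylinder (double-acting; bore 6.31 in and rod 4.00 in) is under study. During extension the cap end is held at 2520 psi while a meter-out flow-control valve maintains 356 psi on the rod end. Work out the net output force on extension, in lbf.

F ≈ 72100 lbf

Cap-side area A_cap = π/4 × (6.31 in)² = 31.27 in^2
Rod-side annular area A_ann = π/4 × (6.31² − 4.00²) = 18.71 in^2
Net thrust = P_cap·A_cap − P_rod·A_ann = 78800 lbf − 6659 lbf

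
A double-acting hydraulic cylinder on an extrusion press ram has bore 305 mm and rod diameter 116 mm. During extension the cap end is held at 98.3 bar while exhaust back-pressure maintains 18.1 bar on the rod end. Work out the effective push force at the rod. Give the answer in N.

Cap-side area A_cap = π/4 × (305 mm)² = 73060 mm^2
Rod-side annular area A_ann = π/4 × (305² − 116²) = 62490 mm^2
Net thrust = P_cap·A_cap − P_rod·A_ann = 7.182e5 N − 1.131e5 N

F ≈ 6.05e5 N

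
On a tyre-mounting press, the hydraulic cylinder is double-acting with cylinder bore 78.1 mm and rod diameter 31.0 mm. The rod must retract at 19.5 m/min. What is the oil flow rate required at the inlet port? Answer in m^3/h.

Q ≈ 4.72 m^3/h

Rod-side annular area A_ann = π/4 × (78.1² − 31.0²) = 4036 mm^2
Q = A × v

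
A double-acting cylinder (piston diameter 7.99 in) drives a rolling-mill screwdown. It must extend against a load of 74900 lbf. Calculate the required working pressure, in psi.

P ≈ 1490 psi

Cap-side area A_cap = π/4 × (7.99 in)² = 50.14 in^2
P = F / A = 74900 lbf / A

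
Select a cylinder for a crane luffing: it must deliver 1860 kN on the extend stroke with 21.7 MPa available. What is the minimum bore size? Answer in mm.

D ≈ 330 mm

Extension force acts on the full piston face: F = P × (π/4)D².
D = √(4F / (πP)) = √(4 × 1860 kN / (π × 21.7 MPa))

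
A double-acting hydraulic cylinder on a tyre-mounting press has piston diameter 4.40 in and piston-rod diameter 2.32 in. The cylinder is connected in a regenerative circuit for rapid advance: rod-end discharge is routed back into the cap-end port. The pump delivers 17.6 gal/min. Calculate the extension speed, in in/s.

v ≈ 16.0 in/s

In regeneration the rod-end outflow joins the pump flow into the cap end, so the net volume the pump must supply per unit advance equals the rod cross-section area.
Rod cross-section A_rod = π/4 × (2.32 in)² = 4.227 in^2
v = Q_pump / A_rod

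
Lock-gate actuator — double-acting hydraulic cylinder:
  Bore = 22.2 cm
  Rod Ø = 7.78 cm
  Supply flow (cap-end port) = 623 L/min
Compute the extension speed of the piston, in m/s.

Cap-side area A_cap = π/4 × (22.2 cm)² = 387.1 cm^2
v = Q / A

v ≈ 0.268 m/s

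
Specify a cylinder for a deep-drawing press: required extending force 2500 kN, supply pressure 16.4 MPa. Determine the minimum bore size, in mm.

Extension force acts on the full piston face: F = P × (π/4)D².
D = √(4F / (πP)) = √(4 × 2500 kN / (π × 16.4 MPa))

D ≈ 441 mm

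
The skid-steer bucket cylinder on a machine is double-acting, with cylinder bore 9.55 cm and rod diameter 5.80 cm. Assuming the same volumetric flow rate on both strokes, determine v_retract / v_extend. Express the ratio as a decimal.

Cap-side area A_cap = π/4 × (9.55 cm)² = 71.63 cm^2
Rod-side annular area A_ann = π/4 × (9.55² − 5.80²) = 45.21 cm^2
For equal Q, v ∝ 1/A, so v_ret/v_ext = A_cap/A_ann.

v_ret/v_ext ≈ 1.58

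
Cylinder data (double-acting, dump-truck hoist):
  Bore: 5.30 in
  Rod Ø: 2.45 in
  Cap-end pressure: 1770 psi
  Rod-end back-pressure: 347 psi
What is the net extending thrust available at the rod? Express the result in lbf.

F ≈ 33000 lbf

Cap-side area A_cap = π/4 × (5.30 in)² = 22.06 in^2
Rod-side annular area A_ann = π/4 × (5.30² − 2.45²) = 17.35 in^2
Net thrust = P_cap·A_cap − P_rod·A_ann = 39050 lbf − 6020 lbf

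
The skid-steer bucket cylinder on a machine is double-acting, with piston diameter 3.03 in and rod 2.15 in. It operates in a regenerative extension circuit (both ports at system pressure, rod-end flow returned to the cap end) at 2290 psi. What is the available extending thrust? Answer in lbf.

With equal pressure on both faces, forces on the annular region cancel; the net push is pressure × rod cross-section.
Rod cross-section A_rod = π/4 × (2.15 in)² = 3.631 in^2
F = P × A_rod

F ≈ 8310 lbf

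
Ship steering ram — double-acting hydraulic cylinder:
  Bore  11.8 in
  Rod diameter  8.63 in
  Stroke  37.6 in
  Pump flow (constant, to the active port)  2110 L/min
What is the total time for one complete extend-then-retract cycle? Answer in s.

Cap-side area A_cap = π/4 × (11.8 in)² = 109.4 in^2
Rod-side annular area A_ann = π/4 × (11.8² − 8.63²) = 50.86 in^2
t_ext = A_cap·L/Q = 1.916 s
t_ret = A_ann·L/Q = 0.8912 s
t_cycle = t_ext + t_ret

t ≈ 2.81 s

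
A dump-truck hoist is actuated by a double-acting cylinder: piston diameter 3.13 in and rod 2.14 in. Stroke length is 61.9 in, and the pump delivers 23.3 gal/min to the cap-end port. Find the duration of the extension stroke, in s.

Cap-side area A_cap = π/4 × (3.13 in)² = 7.694 in^2
Swept volume V = A × L; t = V / Q = A·L / Q

t ≈ 5.31 s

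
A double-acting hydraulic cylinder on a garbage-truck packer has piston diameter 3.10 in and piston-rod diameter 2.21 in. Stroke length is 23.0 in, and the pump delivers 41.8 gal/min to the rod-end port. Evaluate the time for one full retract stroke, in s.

Rod-side annular area A_ann = π/4 × (3.10² − 2.21²) = 3.712 in^2
Swept volume V = A × L; t = V / Q = A·L / Q

t ≈ 0.530 s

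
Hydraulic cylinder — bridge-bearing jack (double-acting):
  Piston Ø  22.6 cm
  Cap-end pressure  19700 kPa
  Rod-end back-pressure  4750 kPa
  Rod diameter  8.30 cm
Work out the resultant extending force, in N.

Cap-side area A_cap = π/4 × (22.6 cm)² = 401.1 cm^2
Rod-side annular area A_ann = π/4 × (22.6² − 8.30²) = 347.0 cm^2
Net thrust = P_cap·A_cap − P_rod·A_ann = 7.903e5 N − 1.648e5 N

F ≈ 6.25e5 N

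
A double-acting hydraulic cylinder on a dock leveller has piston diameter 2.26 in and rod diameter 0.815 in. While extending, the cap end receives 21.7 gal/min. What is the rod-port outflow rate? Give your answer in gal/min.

Cap-side area A_cap = π/4 × (2.26 in)² = 4.011 in^2
Rod-side annular area A_ann = π/4 × (2.26² − 0.815²) = 3.490 in^2
Piston speed v = Q_in/A_cap; rod-end outflow Q_out = v × A_ann = Q_in × A_ann/A_cap.

Q_out ≈ 18.9 gal/min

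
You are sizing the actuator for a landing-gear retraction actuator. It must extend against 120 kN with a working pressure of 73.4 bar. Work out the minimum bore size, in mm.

D ≈ 144 mm

Extension force acts on the full piston face: F = P × (π/4)D².
D = √(4F / (πP)) = √(4 × 120 kN / (π × 73.4 bar))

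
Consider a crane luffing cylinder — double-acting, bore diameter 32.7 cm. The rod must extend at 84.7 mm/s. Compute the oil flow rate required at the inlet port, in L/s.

Cap-side area A_cap = π/4 × (32.7 cm)² = 839.8 cm^2
Q = A × v

Q ≈ 7.11 L/s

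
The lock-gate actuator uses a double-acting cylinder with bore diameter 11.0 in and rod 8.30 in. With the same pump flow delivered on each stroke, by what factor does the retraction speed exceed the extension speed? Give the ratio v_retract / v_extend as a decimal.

Cap-side area A_cap = π/4 × (11.0 in)² = 95.03 in^2
Rod-side annular area A_ann = π/4 × (11.0² − 8.30²) = 40.93 in^2
For equal Q, v ∝ 1/A, so v_ret/v_ext = A_cap/A_ann.

v_ret/v_ext ≈ 2.32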